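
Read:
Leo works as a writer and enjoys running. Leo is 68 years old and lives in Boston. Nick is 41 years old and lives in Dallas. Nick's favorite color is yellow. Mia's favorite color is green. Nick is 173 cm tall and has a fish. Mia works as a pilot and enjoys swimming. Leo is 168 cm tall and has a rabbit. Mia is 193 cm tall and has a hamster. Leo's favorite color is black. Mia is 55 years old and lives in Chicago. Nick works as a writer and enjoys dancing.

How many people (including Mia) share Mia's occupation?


Mia is a pilot. Count = 1

1


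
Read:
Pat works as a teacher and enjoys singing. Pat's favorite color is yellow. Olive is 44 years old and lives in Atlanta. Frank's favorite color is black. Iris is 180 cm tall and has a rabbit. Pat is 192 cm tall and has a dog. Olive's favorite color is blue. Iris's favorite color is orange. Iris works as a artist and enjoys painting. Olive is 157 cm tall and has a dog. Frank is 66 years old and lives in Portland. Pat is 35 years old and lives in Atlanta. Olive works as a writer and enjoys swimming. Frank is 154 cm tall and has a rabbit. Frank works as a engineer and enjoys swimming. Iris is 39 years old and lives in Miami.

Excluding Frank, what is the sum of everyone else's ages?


Sum (excluding Frank): 118

118


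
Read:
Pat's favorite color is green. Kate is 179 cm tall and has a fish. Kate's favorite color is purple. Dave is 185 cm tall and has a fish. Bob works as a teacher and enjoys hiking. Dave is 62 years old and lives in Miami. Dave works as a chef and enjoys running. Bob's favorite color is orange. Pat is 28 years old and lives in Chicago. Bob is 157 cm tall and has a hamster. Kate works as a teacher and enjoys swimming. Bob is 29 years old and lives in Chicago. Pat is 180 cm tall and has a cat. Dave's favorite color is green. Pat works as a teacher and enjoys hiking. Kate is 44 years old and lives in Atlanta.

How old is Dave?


Dave is 62 years old

62


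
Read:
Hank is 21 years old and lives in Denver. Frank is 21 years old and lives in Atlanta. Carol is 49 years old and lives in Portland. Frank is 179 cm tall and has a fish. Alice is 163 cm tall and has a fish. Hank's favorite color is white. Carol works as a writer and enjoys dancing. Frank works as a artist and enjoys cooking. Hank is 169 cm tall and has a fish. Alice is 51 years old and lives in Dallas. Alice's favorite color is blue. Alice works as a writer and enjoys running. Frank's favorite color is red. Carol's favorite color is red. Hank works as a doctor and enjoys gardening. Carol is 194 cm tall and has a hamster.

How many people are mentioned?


People: Carol, Alice, Frank, Hank. Count = 4

4


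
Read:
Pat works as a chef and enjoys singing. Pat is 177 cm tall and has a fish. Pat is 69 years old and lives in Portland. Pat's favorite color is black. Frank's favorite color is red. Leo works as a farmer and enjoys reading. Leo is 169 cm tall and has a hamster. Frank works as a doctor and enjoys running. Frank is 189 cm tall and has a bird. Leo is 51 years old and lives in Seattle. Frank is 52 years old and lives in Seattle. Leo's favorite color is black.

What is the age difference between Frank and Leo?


|52 - 51| = 1

1


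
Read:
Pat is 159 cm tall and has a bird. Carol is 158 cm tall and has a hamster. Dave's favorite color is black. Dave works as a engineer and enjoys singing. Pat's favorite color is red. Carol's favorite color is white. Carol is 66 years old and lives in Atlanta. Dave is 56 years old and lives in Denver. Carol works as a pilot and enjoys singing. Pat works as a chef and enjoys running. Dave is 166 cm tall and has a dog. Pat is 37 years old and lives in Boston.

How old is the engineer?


The engineer is Dave, age 56

56


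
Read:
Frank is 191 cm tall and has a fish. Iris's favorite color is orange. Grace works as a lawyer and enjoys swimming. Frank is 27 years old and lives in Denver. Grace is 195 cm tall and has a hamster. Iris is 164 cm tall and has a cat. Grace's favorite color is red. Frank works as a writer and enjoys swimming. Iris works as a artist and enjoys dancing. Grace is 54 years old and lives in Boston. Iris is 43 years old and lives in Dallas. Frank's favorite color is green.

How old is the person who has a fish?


Person with fish is Frank, age 27

27


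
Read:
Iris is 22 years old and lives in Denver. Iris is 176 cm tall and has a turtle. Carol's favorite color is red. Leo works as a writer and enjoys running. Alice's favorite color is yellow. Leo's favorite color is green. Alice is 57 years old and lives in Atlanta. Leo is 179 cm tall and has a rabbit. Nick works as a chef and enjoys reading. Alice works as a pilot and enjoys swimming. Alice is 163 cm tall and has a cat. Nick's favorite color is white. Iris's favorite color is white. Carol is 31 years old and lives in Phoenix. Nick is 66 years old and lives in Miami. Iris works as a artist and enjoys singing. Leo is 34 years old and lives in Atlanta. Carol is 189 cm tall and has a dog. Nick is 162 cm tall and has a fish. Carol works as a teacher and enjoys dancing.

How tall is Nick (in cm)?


Nick is 162 cm tall

162


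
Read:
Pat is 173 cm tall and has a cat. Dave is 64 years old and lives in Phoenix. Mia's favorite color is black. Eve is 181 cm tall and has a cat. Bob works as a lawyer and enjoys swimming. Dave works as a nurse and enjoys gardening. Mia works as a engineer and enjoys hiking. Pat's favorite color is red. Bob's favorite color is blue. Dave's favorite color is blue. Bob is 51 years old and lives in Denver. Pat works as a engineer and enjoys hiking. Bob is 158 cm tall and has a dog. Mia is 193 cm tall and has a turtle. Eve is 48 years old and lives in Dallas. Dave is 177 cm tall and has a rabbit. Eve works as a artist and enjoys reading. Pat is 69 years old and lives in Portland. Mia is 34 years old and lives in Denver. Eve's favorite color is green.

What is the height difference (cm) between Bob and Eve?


|158 - 181| = 23

23


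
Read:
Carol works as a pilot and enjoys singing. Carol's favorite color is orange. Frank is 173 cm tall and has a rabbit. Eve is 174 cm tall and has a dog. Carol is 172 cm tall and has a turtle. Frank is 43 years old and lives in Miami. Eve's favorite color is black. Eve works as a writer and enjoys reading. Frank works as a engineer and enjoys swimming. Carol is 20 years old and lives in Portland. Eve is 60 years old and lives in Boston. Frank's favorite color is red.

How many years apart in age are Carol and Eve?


20 vs 60, diff = 40

40


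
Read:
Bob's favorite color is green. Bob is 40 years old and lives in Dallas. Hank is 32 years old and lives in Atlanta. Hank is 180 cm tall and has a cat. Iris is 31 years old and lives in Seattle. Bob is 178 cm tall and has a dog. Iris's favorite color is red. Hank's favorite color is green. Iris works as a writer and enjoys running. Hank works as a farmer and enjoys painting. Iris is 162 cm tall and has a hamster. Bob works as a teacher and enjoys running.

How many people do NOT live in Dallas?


Not in Dallas: 2

2


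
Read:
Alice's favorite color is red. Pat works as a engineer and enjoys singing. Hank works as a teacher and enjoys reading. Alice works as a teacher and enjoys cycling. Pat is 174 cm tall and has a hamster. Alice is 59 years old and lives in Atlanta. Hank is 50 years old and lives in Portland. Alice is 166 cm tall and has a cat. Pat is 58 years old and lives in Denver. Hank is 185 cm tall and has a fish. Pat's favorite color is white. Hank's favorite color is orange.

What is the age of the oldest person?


Oldest: Alice at 59

59


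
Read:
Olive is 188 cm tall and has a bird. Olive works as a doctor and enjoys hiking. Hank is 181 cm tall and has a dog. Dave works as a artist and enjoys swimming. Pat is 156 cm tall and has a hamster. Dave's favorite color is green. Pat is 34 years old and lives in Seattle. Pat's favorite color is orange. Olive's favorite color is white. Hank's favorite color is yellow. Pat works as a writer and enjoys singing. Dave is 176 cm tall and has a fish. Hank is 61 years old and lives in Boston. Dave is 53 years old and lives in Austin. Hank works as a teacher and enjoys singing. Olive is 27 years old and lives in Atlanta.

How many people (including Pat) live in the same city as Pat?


Pat lives in Seattle. Count = 1

1


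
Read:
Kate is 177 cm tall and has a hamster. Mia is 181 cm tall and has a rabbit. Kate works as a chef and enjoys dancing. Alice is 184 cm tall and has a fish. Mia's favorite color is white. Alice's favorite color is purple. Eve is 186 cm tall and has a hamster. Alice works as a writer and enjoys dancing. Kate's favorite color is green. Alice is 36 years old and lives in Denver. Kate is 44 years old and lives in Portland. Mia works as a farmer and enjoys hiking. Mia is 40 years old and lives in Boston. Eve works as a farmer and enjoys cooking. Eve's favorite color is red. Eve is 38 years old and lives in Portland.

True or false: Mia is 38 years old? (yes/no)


Mia is actually 40. no

no


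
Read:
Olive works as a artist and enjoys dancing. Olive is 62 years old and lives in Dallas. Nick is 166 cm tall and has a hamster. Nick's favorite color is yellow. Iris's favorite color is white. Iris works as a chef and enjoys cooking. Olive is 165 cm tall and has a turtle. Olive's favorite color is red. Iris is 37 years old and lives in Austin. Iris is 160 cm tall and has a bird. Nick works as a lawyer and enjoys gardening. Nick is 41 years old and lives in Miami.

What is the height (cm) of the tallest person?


Tallest: Nick at 166 cm

166


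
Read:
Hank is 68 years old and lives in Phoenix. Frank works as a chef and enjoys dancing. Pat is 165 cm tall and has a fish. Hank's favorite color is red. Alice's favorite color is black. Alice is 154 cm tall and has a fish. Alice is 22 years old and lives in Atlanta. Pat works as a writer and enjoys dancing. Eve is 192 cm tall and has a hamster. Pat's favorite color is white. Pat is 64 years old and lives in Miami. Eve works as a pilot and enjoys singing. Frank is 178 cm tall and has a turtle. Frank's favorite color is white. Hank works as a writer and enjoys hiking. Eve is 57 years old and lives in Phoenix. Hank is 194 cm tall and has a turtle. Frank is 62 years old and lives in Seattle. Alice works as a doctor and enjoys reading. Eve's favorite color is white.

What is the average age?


Sum=273, n=5, avg=54.6

54.6


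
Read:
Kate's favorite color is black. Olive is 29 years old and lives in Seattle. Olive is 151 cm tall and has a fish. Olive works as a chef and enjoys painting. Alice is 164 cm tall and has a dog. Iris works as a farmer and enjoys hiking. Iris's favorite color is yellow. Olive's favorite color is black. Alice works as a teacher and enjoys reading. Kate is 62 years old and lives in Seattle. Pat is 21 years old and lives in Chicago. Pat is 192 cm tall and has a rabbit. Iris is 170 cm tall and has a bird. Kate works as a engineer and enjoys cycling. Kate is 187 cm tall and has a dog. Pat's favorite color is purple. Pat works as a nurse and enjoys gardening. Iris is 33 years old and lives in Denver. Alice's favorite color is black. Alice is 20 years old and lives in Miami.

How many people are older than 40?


Filter: 1

1


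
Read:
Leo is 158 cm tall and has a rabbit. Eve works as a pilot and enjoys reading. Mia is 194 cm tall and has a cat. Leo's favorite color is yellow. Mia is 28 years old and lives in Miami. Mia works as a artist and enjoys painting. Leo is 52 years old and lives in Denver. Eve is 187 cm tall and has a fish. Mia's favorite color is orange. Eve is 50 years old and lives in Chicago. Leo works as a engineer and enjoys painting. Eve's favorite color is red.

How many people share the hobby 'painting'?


Count: 2

2


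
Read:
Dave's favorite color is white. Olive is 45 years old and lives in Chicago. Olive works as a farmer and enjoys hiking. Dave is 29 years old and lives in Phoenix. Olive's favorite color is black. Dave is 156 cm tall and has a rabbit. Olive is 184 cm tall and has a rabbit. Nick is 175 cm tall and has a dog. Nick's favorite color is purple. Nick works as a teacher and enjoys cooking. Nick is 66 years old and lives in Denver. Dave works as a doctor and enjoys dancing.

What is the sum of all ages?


66+45+29 = 140

140


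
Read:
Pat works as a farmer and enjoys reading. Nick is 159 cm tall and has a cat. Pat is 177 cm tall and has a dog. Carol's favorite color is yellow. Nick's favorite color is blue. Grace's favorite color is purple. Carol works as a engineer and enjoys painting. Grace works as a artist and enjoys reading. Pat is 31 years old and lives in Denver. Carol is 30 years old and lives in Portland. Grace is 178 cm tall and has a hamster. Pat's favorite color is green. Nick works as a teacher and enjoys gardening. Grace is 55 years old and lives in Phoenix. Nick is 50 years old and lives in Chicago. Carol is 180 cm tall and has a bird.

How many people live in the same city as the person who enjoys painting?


Person with hobby painting is Carol, city Portland. Count = 1

1


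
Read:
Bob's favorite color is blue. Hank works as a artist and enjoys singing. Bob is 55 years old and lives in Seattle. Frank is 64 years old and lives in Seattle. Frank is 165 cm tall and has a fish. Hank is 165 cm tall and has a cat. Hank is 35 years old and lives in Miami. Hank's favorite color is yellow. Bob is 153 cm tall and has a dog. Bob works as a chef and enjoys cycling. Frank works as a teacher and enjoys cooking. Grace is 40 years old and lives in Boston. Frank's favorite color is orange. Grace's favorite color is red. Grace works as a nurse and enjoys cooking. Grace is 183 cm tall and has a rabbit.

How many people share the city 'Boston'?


Count: 1

1


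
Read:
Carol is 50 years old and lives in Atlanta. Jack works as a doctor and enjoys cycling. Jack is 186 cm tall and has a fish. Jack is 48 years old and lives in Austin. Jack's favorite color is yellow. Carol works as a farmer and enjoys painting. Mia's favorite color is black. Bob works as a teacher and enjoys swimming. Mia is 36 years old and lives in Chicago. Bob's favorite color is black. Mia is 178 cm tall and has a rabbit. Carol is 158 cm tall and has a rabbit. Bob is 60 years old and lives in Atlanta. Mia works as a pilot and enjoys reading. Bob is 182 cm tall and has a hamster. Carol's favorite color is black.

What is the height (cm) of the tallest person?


Tallest: Jack at 186 cm

186


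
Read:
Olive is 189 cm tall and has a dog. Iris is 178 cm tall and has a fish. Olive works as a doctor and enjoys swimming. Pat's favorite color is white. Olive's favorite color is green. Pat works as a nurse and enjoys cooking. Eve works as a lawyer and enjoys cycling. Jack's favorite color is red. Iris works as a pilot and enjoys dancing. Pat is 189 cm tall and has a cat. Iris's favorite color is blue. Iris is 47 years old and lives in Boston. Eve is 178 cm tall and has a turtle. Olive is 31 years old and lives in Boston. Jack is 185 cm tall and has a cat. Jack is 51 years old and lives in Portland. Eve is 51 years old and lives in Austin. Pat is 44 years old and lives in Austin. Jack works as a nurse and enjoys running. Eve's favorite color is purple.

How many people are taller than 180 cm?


Taller than 180: 3

3


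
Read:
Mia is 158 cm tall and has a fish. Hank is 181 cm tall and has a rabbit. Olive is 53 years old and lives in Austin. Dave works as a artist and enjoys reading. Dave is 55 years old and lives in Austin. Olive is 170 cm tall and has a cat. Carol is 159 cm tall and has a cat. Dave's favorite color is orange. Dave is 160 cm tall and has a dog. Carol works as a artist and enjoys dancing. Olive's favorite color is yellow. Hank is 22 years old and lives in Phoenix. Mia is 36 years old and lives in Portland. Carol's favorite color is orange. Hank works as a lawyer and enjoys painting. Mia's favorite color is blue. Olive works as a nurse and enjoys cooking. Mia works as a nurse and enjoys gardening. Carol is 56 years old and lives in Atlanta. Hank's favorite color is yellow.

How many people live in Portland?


Count in Portland: 1

1


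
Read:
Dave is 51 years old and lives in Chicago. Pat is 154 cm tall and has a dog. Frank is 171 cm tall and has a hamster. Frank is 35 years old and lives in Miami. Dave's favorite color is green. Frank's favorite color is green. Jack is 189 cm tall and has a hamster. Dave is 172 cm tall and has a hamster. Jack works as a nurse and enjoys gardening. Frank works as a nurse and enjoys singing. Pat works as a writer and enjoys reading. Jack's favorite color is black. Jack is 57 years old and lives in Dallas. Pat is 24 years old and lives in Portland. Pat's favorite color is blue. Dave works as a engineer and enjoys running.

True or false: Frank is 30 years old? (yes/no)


Frank is actually 35. no

no


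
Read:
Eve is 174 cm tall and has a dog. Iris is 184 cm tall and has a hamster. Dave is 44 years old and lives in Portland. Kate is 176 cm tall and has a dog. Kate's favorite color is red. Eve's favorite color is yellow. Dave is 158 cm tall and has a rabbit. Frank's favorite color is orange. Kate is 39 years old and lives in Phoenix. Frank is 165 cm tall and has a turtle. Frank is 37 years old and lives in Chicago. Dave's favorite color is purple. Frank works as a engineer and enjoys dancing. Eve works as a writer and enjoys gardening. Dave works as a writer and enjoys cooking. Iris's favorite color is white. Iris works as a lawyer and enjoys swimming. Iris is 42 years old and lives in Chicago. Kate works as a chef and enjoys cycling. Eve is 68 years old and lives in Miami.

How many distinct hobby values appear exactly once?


Unique hobby values: 5

5


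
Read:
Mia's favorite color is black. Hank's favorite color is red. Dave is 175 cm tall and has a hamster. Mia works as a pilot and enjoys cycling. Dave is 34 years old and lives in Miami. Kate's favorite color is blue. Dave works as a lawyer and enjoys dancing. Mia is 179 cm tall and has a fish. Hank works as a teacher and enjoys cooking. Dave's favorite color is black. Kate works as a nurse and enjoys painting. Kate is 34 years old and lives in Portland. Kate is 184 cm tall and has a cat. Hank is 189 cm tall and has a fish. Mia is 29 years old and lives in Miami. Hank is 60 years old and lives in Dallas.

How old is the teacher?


The teacher is Hank, age 60

60


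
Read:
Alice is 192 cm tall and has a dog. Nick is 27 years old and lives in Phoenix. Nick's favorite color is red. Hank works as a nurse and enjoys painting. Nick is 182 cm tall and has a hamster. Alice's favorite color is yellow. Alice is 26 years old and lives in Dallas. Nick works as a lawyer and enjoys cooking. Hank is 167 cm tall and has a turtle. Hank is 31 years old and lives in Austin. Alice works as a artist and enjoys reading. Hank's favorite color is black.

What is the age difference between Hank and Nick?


|31 - 27| = 4

4


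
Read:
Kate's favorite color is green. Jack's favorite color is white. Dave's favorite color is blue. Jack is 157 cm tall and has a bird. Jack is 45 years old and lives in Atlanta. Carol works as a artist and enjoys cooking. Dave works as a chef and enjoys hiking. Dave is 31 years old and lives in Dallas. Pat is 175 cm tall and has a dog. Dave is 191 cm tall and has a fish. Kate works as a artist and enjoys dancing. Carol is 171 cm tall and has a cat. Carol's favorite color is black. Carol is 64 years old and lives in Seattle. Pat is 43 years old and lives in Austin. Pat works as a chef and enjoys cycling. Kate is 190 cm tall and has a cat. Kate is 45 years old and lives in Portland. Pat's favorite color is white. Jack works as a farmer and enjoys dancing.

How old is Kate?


Kate is 45 years old

45


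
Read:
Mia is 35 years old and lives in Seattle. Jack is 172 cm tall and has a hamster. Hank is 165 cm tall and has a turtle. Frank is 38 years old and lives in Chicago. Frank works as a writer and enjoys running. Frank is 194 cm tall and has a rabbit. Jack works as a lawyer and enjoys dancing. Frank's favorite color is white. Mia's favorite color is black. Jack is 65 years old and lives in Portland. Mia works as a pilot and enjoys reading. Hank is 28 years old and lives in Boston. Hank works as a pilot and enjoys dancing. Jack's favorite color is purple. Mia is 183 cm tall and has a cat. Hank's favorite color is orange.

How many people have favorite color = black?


Count: 1

1


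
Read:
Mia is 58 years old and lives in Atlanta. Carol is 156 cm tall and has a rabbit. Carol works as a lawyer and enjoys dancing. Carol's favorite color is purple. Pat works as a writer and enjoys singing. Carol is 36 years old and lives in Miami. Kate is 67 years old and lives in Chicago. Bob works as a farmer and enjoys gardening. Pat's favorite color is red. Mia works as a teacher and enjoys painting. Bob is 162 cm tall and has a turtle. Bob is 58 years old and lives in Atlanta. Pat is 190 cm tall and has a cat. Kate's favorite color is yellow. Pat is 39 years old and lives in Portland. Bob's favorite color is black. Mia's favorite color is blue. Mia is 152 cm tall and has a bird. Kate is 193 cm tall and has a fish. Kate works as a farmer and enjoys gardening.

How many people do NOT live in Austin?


Not in Austin: 5

5


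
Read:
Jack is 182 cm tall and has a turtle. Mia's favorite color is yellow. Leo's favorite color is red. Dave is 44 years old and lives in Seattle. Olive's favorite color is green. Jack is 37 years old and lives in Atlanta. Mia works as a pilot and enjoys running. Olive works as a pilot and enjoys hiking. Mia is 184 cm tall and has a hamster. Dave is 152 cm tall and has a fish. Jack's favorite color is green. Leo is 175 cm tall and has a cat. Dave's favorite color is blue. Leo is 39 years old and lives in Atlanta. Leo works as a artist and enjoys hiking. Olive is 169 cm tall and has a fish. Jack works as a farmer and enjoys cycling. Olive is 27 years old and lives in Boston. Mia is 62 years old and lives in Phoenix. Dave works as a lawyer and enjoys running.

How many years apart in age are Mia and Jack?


62 vs 37, diff = 25

25


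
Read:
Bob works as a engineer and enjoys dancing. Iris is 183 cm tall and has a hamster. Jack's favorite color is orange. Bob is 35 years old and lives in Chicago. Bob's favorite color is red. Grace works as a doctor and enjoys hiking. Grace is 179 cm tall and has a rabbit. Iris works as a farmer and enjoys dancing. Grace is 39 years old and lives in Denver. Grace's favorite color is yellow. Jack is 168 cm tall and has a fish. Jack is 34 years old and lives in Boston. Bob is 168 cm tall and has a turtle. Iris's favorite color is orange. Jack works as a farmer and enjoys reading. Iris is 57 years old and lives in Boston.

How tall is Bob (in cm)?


Bob is 168 cm tall

168


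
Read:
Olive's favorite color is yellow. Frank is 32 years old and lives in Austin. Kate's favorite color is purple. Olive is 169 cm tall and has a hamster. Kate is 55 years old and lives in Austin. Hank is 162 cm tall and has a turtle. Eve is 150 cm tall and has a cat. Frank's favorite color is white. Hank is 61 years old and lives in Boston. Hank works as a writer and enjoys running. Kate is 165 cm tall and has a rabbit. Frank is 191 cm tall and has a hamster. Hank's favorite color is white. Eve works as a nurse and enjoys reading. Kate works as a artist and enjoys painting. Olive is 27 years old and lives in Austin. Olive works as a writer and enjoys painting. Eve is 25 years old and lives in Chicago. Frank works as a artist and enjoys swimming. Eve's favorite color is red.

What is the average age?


Sum=200, n=5, avg=40

40


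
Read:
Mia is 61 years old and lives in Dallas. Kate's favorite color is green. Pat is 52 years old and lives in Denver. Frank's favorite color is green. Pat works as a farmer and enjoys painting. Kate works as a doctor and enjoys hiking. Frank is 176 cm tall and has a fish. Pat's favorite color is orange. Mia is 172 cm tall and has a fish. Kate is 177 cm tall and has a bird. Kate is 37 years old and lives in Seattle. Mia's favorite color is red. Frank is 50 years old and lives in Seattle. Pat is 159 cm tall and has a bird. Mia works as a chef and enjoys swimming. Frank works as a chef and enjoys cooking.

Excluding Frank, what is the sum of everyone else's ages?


Sum (excluding Frank): 150

150


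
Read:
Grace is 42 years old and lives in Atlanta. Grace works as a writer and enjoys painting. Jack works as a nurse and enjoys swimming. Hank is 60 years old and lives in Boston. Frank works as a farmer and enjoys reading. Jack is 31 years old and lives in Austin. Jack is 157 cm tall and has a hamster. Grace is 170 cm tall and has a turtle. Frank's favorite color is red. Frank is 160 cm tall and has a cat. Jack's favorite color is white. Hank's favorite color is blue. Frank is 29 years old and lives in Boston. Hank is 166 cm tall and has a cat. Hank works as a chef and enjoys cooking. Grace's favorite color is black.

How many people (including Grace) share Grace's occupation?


Grace is a writer. Count = 1

1


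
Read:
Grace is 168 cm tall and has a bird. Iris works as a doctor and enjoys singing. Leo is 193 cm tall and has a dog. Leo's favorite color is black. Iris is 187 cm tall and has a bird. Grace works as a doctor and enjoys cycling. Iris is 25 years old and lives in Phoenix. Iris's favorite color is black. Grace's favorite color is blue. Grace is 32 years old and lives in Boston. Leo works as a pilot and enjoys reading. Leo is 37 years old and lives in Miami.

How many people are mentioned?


People: Iris, Grace, Leo. Count = 3

3


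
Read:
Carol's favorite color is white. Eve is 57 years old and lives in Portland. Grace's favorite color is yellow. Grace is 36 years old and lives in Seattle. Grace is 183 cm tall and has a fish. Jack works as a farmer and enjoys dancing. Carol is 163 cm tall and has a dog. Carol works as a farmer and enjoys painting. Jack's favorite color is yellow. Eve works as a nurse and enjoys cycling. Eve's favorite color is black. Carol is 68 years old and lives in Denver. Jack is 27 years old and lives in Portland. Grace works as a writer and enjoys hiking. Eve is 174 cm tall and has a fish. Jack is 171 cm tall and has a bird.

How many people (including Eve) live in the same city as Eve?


Eve lives in Portland. Count = 2

2


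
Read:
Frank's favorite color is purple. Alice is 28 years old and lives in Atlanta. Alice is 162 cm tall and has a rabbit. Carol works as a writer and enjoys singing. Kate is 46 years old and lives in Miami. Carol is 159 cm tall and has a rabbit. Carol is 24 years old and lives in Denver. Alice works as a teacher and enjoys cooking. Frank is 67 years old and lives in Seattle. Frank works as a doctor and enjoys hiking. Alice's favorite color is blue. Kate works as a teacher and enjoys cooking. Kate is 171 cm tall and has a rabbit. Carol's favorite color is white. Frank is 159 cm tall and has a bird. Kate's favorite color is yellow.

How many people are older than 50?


Filter: 1

1


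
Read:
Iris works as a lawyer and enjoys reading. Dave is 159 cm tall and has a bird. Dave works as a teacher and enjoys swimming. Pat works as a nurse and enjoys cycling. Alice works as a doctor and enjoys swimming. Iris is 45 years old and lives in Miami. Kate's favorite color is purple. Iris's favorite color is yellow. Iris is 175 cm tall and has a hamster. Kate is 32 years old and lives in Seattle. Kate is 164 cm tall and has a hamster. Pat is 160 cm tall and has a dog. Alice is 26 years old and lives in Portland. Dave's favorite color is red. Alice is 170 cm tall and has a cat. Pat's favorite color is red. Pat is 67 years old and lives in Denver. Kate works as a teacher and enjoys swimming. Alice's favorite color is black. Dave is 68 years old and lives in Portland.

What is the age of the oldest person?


Oldest: Dave at 68

68


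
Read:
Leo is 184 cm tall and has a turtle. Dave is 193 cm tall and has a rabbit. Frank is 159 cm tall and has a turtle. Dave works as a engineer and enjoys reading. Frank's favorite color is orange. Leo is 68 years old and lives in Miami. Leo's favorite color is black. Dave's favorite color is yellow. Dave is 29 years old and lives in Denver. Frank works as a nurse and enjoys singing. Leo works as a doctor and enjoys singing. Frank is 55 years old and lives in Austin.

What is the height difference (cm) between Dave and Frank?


|193 - 159| = 34

34


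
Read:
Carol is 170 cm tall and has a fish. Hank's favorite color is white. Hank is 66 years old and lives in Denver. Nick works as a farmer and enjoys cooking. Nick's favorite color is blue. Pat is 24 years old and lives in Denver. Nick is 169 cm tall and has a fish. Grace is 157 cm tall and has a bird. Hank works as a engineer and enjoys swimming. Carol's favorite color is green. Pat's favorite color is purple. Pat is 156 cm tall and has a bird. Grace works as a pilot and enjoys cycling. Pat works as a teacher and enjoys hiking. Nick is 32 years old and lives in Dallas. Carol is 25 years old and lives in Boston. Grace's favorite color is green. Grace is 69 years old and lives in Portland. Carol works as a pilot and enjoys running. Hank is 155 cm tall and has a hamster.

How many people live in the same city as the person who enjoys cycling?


Person with hobby cycling is Grace, city Portland. Count = 1

1


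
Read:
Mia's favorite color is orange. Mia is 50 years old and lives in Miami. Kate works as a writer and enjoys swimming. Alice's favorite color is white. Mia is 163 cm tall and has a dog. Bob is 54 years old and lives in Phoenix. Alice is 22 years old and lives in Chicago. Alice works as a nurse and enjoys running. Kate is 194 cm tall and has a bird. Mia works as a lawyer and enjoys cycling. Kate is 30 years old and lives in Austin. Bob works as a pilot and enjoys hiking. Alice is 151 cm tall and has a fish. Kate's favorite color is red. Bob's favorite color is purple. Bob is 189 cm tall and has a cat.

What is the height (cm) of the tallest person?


Tallest: Kate at 194 cm

194


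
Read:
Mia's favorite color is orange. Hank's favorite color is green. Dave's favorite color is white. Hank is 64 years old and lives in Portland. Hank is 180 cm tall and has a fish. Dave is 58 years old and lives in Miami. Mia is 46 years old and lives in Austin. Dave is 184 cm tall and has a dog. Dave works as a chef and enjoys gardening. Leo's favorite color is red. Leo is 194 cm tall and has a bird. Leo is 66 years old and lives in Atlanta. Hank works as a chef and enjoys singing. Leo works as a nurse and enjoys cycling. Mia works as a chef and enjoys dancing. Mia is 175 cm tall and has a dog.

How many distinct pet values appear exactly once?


Unique pet values: 2

2


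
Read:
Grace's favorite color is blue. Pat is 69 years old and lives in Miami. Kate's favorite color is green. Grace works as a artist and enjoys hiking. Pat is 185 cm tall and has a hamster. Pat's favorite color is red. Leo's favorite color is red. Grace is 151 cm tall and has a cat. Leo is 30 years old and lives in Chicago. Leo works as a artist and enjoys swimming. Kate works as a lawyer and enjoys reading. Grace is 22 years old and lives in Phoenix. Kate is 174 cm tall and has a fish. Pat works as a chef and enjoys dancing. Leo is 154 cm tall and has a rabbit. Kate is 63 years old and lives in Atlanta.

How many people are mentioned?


People: Grace, Pat, Leo, Kate. Count = 4

4


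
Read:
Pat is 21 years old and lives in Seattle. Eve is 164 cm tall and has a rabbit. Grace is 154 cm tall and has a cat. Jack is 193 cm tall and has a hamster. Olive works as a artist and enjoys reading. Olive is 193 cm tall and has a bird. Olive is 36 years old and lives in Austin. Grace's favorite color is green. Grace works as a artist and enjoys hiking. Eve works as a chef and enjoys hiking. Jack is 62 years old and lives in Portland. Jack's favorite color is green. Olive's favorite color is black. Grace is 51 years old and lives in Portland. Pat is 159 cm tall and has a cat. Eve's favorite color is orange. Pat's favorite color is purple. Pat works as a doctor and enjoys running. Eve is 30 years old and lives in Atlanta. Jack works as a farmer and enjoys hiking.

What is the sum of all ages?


30+36+21+51+62 = 200

200


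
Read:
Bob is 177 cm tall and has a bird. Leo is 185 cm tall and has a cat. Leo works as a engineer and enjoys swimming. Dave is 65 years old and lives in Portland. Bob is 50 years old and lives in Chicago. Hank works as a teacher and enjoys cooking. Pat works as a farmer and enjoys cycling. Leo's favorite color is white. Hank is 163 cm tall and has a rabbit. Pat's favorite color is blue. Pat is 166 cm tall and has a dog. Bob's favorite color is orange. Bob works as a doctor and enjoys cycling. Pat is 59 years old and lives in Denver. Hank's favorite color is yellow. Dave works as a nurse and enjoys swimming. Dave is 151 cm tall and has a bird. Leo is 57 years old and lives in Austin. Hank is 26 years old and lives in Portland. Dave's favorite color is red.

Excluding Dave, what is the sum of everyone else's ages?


Sum (excluding Dave): 192

192


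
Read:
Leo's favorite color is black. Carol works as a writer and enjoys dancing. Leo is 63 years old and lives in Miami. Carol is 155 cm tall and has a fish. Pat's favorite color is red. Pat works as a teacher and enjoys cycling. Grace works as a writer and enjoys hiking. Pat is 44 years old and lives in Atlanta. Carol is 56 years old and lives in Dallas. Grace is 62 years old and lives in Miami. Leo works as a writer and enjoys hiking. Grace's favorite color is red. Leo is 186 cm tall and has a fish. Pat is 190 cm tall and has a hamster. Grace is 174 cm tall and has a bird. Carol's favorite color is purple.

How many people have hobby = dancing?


Count: 1

1


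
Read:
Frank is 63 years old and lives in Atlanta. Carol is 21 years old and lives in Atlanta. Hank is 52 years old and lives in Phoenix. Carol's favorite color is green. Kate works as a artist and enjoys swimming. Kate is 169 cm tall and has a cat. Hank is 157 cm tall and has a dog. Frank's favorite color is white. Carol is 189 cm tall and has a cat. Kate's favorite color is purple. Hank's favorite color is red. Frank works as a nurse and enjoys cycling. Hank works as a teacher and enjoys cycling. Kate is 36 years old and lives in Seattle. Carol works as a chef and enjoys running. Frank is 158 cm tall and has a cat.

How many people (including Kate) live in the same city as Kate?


Kate lives in Seattle. Count = 1

1


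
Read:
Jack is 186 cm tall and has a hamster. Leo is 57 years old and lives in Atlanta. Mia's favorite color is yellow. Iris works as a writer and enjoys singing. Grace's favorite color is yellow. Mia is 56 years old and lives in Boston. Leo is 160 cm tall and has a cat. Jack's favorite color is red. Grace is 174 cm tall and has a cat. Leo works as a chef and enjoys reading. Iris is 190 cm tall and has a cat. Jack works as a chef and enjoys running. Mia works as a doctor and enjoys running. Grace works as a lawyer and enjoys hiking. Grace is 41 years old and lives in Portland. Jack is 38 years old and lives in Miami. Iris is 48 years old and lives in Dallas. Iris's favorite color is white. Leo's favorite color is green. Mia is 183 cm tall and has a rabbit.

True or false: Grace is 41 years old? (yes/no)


Grace is actually 41. yes

yes


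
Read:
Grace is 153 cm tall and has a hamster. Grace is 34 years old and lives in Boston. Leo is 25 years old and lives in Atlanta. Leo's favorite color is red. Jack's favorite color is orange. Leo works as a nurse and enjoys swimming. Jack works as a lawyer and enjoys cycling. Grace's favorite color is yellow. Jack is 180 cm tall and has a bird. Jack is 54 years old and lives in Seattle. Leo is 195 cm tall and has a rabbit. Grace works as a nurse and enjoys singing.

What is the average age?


Sum=113, n=3, avg=37.67

37.67


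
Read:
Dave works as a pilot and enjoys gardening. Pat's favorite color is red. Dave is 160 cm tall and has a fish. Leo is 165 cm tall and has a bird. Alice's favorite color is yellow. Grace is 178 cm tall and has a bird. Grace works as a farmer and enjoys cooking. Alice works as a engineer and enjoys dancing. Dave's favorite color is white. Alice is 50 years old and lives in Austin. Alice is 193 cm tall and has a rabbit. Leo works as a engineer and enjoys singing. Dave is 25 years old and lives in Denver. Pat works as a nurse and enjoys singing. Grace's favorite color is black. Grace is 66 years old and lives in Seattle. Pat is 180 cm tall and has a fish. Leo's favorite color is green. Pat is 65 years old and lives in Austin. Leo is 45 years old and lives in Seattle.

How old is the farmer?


The farmer is Grace, age 66

66


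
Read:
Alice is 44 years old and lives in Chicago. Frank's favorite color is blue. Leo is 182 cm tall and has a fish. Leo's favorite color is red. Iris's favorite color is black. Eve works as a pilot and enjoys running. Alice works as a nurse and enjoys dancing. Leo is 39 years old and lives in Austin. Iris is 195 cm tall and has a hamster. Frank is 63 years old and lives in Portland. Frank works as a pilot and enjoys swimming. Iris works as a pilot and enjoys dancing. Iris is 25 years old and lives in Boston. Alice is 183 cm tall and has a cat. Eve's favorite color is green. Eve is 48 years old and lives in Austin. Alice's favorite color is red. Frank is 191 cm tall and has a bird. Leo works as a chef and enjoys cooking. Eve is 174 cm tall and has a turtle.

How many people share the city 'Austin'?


Count: 2

2


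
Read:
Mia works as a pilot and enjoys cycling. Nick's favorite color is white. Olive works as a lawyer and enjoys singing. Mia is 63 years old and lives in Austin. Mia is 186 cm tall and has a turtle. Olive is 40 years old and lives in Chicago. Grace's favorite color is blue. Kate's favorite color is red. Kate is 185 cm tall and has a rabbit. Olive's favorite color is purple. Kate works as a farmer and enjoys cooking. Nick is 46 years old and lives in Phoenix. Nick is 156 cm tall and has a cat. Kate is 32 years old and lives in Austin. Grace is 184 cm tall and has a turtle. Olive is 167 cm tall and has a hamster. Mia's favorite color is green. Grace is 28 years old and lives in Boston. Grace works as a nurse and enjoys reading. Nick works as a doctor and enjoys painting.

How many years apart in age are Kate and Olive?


32 vs 40, diff = 8

8


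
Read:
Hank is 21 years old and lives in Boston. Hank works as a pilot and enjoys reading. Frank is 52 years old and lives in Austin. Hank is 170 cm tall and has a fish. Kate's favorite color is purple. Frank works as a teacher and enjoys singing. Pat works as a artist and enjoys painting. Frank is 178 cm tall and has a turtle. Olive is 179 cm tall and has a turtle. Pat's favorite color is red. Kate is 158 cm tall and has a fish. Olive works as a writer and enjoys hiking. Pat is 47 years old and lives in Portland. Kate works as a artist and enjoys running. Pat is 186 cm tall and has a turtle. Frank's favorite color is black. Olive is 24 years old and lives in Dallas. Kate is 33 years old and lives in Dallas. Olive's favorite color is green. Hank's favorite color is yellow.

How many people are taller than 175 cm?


Taller than 175: 3

3


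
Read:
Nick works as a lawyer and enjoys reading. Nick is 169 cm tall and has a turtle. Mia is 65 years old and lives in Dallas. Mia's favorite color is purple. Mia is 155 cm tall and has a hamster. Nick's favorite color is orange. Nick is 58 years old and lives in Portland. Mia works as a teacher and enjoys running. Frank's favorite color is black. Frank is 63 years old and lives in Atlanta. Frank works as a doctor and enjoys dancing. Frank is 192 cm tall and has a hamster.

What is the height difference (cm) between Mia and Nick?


|155 - 169| = 14

14


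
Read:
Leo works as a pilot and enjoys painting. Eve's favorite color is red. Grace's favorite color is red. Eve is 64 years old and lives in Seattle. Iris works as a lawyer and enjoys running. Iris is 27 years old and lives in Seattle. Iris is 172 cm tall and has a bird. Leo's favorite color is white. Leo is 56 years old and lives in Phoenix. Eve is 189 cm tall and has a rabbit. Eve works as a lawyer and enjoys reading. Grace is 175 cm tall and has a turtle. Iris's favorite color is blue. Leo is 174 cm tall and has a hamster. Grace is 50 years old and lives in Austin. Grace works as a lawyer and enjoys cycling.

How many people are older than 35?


Filter: 3

3
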